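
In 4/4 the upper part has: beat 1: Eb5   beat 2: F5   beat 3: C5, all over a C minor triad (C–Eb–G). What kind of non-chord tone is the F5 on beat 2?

The harmony at that moment is C minor triad (C, Eb, G); F5 is not a chord tone.
It is approached by step up from Eb5 and left by leap down to C5.
Step in, leap out, on a weak beat — an escape tone.

Escape tone.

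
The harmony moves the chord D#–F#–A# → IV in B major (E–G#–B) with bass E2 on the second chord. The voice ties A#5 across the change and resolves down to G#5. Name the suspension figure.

At the second chord the bass is E2. The suspended A#5 lies a fourth above the bass; after resolving down by step to G#5, the interval above the bass becomes a third.
Suspension figures are named by those two intervals: 4–3.

4–3 suspension.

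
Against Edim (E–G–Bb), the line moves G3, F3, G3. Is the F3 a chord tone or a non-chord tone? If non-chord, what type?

Non-chord tone — a neighbor tone.

The harmony at that moment is E diminished triad (E, G, Bb); F3 is not a chord tone.
It is approached by step down from G3 and left by step up to G3.
Step away and step back to the same note — a neighbor tone (lower neighbor).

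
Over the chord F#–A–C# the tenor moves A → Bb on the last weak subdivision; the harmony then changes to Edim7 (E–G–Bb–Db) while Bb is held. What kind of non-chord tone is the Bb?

The harmony at that moment is F# minor triad (F#, A, C#); Bb is not a chord tone.
It is approached by step up from A and then sustained as the same pitch into the next harmony.
Arriving early and becoming a chord tone when the harmony changes — an anticipation.

Bb is an anticipation.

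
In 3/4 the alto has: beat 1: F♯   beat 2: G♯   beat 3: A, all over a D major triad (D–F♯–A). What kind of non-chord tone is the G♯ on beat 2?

The harmony at that moment is D major triad (D, F♯, A); G♯ is not a chord tone.
It is approached by step up from F♯ and left by step up to A.
Step in, step out in the same direction — a passing tone.

Passing tone.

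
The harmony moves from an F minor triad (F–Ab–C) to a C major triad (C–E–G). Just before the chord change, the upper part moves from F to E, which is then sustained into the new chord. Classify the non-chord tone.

The harmony at that moment is F minor triad (F, Ab, C); E is not a chord tone.
It is approached by step down from F and then sustained as the same pitch into the next harmony.
Arriving early and becoming a chord tone when the harmony changes — an anticipation.

E is an anticipation.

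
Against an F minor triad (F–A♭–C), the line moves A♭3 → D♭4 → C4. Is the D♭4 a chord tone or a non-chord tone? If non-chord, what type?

The harmony at that moment is F minor triad (F, A♭, C); D♭4 is not a chord tone.
It is approached by leap up from A♭3 and left by step down to C4.
Leap in, step out — an appoggiatura.

Non-chord tone — an appoggiatura.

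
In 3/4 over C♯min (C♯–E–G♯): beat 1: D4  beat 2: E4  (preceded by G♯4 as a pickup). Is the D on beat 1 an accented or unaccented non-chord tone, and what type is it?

Accented appoggiatura.

The harmony at that moment is C♯ minor triad (C♯, E, G♯); D4 is not a chord tone.
It is approached by leap down from G♯4 and left by step up to E4.
Leap in, step out — an appoggiatura.
It falls on the downbeat, so it is accented.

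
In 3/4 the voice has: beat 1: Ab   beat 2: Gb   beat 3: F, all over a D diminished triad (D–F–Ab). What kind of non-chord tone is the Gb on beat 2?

The harmony at that moment is D diminished triad (D, F, Ab); Gb is not a chord tone.
It is approached by step down from Ab and left by step down to F.
Step in, step out in the same direction — a passing tone.

Passing tone.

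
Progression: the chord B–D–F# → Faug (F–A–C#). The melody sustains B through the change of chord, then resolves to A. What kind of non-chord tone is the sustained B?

The harmony at that moment is F augmented triad (F, A, C#); B is not a chord tone.
It is held over (the same pitch as the preceding B) and left by step down to A.
Held over from the previous chord and resolving down by step — a suspension.

B is a suspension.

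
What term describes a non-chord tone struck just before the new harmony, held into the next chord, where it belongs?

Approach: ahead of the chord change (typically by step), so it is dissonant against the current harmony. Departure: none — the same pitch is restated or held and is a chord tone of the new harmony.
Dissonant first, consonant once the harmony catches up: the note simply arrives early — an anticipation. (The reverse timing, consonant first and dissonant after the change, would be a suspension or retardation.)

Anticipation.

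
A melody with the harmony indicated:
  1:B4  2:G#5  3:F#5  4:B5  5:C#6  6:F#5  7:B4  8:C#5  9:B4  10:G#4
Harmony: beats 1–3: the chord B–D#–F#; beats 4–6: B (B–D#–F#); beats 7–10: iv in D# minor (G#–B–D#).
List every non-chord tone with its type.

G#5 (beat 2) — appoggiatura; C#6 (beat 5) — escape tone; C#5 (beat 8) — neighbor tone.

The harmony at that moment is B major triad (B, D#, F#); G#5 is not a chord tone.
It is approached by leap up from B4 and left by step down to F#5.
Leap in, step out — an appoggiatura.
The harmony at that moment is B major triad (B, D#, F#); C#6 is not a chord tone.
It is approached by step up from B5 and left by leap down to F#5.
Step in, leap out — an escape tone.
The harmony at that moment is G# minor triad (G#, B, D#); C#5 is not a chord tone.
It is approached by step up from B4 and left by step down to B4.
Step away and step back to the same note — a neighbor tone (upper neighbor).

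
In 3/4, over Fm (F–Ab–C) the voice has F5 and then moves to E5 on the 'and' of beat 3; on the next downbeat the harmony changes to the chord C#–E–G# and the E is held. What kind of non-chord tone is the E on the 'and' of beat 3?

The harmony at that moment is F minor triad (F, Ab, C); E5 is not a chord tone.
It is approached by step down from F5 and then sustained as the same pitch into the next harmony.
Arriving early and becoming a chord tone when the harmony changes — an anticipation.

Anticipation.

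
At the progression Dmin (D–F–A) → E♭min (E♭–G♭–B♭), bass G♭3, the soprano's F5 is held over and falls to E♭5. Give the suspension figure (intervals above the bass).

At the second chord the bass is G♭3. The suspended F5 lies a seventh above the bass; after resolving down by step to E♭5, the interval above the bass becomes a sixth.
Suspension figures are named by those two intervals: 7–6.

7–6 suspension.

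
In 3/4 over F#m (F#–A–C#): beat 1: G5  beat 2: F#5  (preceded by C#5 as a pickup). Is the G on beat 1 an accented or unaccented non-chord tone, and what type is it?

Accented appoggiatura.

The harmony at that moment is F# minor triad (F#, A, C#); G5 is not a chord tone.
It is approached by leap up from C#5 and left by step down to F#5.
Leap in, step out — an appoggiatura.
It falls on the downbeat, so it is accented.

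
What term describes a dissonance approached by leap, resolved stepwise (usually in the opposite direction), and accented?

Approach: by leap. Departure: by step. Metric position: strong.
Leap in, step out, in a metrically strong position — an appoggiatura. (It is the mirror image of the escape tone, which steps in and leaps out from a weak position.)

Appoggiatura.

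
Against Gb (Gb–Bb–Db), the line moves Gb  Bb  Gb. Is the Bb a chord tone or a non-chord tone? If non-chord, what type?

Chord tone (the third of Gb major triad).

Gb major triad contains Gb, Bb, Db; Bb is the third, so it is a chord tone.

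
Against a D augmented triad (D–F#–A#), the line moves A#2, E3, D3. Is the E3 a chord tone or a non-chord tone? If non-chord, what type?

Non-chord tone — an appoggiatura.

The harmony at that moment is D augmented triad (D, F#, A#); E3 is not a chord tone.
It is approached by leap up from A#2 and left by step down to D3.
Leap in, step out — an appoggiatura.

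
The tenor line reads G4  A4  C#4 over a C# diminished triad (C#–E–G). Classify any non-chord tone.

A4 is an escape tone.

The harmony at that moment is C# diminished triad (C#, E, G); A4 is not a chord tone.
It is approached by step up from G4 and left by leap down to C#4.
Step in, leap out — an escape tone.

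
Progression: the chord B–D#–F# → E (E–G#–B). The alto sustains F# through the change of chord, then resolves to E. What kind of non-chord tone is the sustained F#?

F# is a suspension.

The harmony at that moment is E major triad (E, G#, B); F# is not a chord tone.
It is held over (the same pitch as the preceding F#) and left by step down to E.
Held over from the previous chord and resolving down by step — a suspension.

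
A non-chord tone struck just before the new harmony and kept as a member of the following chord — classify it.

Approach: ahead of the chord change (typically by step), so it is dissonant against the current harmony. Departure: none — the same pitch is restated or held and is a chord tone of the new harmony.
Dissonant first, consonant once the harmony catches up: the note simply arrives early — an anticipation. (The reverse timing, consonant first and dissonant after the change, would be a suspension or retardation.)

Anticipation.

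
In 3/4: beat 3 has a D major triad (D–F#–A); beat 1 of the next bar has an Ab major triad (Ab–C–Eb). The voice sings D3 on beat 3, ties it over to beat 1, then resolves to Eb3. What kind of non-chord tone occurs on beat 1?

The harmony at that moment is Ab major triad (Ab, C, Eb); D3 is not a chord tone.
It is held over (the same pitch as the preceding D3) and left by step up to Eb3.
Held over from the previous chord and resolving up by step — a retardation.

Retardation.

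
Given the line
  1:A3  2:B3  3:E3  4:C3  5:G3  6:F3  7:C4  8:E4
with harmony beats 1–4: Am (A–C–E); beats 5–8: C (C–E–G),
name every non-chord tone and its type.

B3 (beat 2) — escape tone; F3 (beat 6) — escape tone.

The harmony at that moment is A minor triad (A, C, E); B3 is not a chord tone.
It is approached by step up from A3 and left by leap down to E3.
Step in, leap out — an escape tone.
The harmony at that moment is C major triad (C, E, G); F3 is not a chord tone.
It is approached by step down from G3 and left by leap up to C4.
Step in, leap out — an escape tone.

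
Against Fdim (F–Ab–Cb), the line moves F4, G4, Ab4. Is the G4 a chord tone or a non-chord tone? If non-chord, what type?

The harmony at that moment is F diminished triad (F, Ab, Cb); G4 is not a chord tone.
It is approached by step up from F4 and left by step up to Ab4.
Step in, step out in the same direction — a passing tone.

Non-chord tone — a passing tone.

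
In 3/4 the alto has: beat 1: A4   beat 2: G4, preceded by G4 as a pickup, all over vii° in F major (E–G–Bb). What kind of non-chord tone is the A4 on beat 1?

The harmony at that moment is E diminished triad (E, G, Bb); A4 is not a chord tone.
It is approached by step up from G4 and left by step down to G4.
Step away and step back to the same note — a neighbor tone (upper neighbor).

Upper neighbor tone.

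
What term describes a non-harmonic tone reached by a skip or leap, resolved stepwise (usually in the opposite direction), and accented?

Appoggiatura.

Approach: by leap. Departure: by step. Metric position: strong.
Leap in, step out, in a metrically strong position — an appoggiatura. (It is the mirror image of the escape tone, which steps in and leaps out from a weak position.)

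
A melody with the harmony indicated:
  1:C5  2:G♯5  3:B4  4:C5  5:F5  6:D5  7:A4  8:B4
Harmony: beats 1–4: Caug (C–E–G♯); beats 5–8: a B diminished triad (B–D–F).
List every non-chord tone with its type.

The harmony at that moment is C augmented triad (C, E, G♯); B4 is not a chord tone.
It is approached by leap down from G♯5 and left by step up to C5.
Leap in, step out — an appoggiatura.
The harmony at that moment is B diminished triad (B, D, F); A4 is not a chord tone.
It is approached by leap down from D5 and left by step up to B4.
Leap in, step out — an appoggiatura.

B4 (beat 3) — appoggiatura; A4 (beat 7) — appoggiatura.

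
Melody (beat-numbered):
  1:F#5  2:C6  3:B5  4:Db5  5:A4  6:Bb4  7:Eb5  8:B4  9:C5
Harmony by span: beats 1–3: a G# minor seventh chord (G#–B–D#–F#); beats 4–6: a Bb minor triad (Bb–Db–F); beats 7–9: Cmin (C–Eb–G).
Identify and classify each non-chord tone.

The harmony at that moment is G# minor seventh chord (G#, B, D#, F#); C6 is not a chord tone.
It is approached by leap up from F#5 and left by step down to B5.
Leap in, step out — an appoggiatura.
The harmony at that moment is Bb minor triad (Bb, Db, F); A4 is not a chord tone.
It is approached by leap down from Db5 and left by step up to Bb4.
Leap in, step out — an appoggiatura.
The harmony at that moment is C minor triad (C, Eb, G); B4 is not a chord tone.
It is approached by leap down from Eb5 and left by step up to C5.
Leap in, step out — an appoggiatura.

C6 (beat 2) — appoggiatura; A4 (beat 5) — appoggiatura; B4 (beat 8) — appoggiatura.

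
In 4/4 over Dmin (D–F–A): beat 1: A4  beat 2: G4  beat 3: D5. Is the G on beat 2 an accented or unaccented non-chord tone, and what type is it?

The harmony at that moment is D minor triad (D, F, A); G4 is not a chord tone.
It is approached by step down from A4 and left by leap up to D5.
Step in, leap out — an escape tone.
It falls on a weak beat, so it is unaccented.

Unaccented escape tone.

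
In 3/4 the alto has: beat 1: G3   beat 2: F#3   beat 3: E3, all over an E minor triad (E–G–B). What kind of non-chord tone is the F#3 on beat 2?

The harmony at that moment is E minor triad (E, G, B); F#3 is not a chord tone.
It is approached by step down from G3 and left by step down to E3.
Step in, step out in the same direction — a passing tone.

Passing tone.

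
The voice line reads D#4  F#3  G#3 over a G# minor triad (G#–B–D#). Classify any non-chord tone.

F#3 is an appoggiatura.

The harmony at that moment is G# minor triad (G#, B, D#); F#3 is not a chord tone.
It is approached by leap down from D#4 and left by step up to G#3.
Leap in, step out — an appoggiatura.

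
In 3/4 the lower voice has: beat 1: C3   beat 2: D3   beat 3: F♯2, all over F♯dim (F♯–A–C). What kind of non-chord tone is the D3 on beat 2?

Escape tone.

The harmony at that moment is F♯ diminished triad (F♯, A, C); D3 is not a chord tone.
It is approached by step up from C3 and left by leap down to F♯2.
Step in, leap out, on a weak beat — an escape tone.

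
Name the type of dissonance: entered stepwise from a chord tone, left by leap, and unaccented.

Approach: by step. Departure: by leap. Metric position: weak.
Step in, leap out, from a weak position — an escape tone (échappée). (It is the mirror image of the appoggiatura, which leaps in and steps out on a strong beat.)

Escape tone.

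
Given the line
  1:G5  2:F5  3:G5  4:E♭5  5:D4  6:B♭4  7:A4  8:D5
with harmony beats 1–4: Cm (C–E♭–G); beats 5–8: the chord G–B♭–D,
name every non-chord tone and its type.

The harmony at that moment is C minor triad (C, E♭, G); F5 is not a chord tone.
It is approached by step down from G5 and left by step up to G5.
Step away and step back to the same note — a neighbor tone (lower neighbor).
The harmony at that moment is G minor triad (G, B♭, D); A4 is not a chord tone.
It is approached by step down from B♭4 and left by leap up to D5.
Step in, leap out — an escape tone.

F5 (beat 2) — neighbor tone; A4 (beat 7) — escape tone.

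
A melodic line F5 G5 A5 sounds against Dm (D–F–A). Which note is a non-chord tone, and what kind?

The harmony at that moment is D minor triad (D, F, A); G5 is not a chord tone.
It is approached by step up from F5 and left by step up to A5.
Step in, step out in the same direction — a passing tone.

G5 is a passing tone.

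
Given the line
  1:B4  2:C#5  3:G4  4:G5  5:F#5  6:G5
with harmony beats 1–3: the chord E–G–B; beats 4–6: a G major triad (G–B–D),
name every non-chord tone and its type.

The harmony at that moment is E minor triad (E, G, B); C#5 is not a chord tone.
It is approached by step up from B4 and left by leap down to G4.
Step in, leap out — an escape tone.
The harmony at that moment is G major triad (G, B, D); F#5 is not a chord tone.
It is approached by step down from G5 and left by step up to G5.
Step away and step back to the same note — a neighbor tone (lower neighbor).

C#5 (beat 2) — escape tone; F#5 (beat 5) — neighbor tone.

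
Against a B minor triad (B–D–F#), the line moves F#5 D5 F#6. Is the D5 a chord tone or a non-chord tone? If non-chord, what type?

B minor triad contains B, D, F#; D is the third, so it is a chord tone.

Chord tone (the third of B minor triad).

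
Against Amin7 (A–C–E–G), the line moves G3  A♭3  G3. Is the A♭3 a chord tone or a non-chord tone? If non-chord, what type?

Non-chord tone — a neighbor tone.

The harmony at that moment is A minor seventh chord (A, C, E, G); A♭3 is not a chord tone.
It is approached by step up from G3 and left by step down to G3.
Step away and step back to the same note — a neighbor tone (upper neighbor).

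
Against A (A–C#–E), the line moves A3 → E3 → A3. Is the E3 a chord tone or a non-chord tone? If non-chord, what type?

A major triad contains A, C#, E; E is the fifth, so it is a chord tone.

Chord tone (the fifth of A major triad).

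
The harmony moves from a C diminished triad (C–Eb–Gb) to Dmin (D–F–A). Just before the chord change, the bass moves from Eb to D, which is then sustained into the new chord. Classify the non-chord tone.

The harmony at that moment is C diminished triad (C, Eb, Gb); D is not a chord tone.
It is approached by step down from Eb and then sustained as the same pitch into the next harmony.
Arriving early and becoming a chord tone when the harmony changes — an anticipation.

D is an anticipation.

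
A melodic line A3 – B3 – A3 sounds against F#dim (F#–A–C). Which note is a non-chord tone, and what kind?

The harmony at that moment is F# diminished triad (F#, A, C); B3 is not a chord tone.
It is approached by step up from A3 and left by step down to A3.
Step away and step back to the same note — a neighbor tone (upper neighbor).

B3 is a neighbor tone.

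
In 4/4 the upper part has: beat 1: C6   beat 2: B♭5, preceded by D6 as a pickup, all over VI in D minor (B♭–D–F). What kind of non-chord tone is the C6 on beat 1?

Passing tone.

The harmony at that moment is B♭ major triad (B♭, D, F); C6 is not a chord tone.
It is approached by step down from D6 and left by step down to B♭5.
Step in, step out in the same direction — a passing tone.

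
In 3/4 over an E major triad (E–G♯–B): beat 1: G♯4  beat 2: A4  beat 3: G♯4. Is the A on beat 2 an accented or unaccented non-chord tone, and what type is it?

Unaccented neighbor tone.

The harmony at that moment is E major triad (E, G♯, B); A4 is not a chord tone.
It is approached by step up from G♯4 and left by step down to G♯4.
Step away and step back to the same note — a neighbor tone (upper neighbor).
It falls on a weak beat, so it is unaccented.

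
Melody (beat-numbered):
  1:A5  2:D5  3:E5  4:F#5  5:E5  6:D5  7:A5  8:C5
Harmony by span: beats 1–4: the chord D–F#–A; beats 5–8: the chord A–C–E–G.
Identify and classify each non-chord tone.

The harmony at that moment is D major triad (D, F#, A); E5 is not a chord tone.
It is approached by step up from D5 and left by step up to F#5.
Step in, step out in the same direction — a passing tone.
The harmony at that moment is A minor seventh chord (A, C, E, G); D5 is not a chord tone.
It is approached by step down from E5 and left by leap up to A5.
Step in, leap out — an escape tone.

E5 (beat 3) — passing tone; D5 (beat 6) — escape tone.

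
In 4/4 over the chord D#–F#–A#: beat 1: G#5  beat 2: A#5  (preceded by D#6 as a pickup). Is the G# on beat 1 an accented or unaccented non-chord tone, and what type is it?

Accented appoggiatura.

The harmony at that moment is D# minor triad (D#, F#, A#); G#5 is not a chord tone.
It is approached by leap down from D#6 and left by step up to A#5.
Leap in, step out — an appoggiatura.
It falls on the downbeat, so it is accented.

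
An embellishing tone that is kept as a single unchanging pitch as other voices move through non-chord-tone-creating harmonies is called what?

Pedal tone.

Approach: none. Departure: none — a single pitch is sustained while the chords change around it, passing through harmonies that do not contain it.
No melodic motion at all; the dissonance is created entirely by the moving harmonies against the stationary note — a pedal tone (pedal point).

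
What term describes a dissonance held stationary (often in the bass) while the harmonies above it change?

Pedal tone.

Approach: none. Departure: none — a single pitch is sustained while the chords change around it, passing through harmonies that do not contain it.
No melodic motion at all; the dissonance is created entirely by the moving harmonies against the stationary note — a pedal tone (pedal point).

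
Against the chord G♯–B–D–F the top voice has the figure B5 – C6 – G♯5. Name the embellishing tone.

C6 is an escape tone.

The harmony at that moment is G♯ diminished seventh chord (G♯, B, D, F); C6 is not a chord tone.
It is approached by step up from B5 and left by leap down to G♯5.
Step in, leap out — an escape tone.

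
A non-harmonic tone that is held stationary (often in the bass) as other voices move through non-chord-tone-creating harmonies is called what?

Approach: none. Departure: none — a single pitch is sustained while the chords change around it, passing through harmonies that do not contain it.
No melodic motion at all; the dissonance is created entirely by the moving harmonies against the stationary note — a pedal tone (pedal point).

Pedal tone.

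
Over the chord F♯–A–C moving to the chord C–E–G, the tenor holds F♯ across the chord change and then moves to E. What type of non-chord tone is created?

F♯ is a suspension.

The harmony at that moment is C major triad (C, E, G); F♯ is not a chord tone.
It is held over (the same pitch as the preceding F♯) and left by step down to E.
Held over from the previous chord and resolving down by step — a suspension.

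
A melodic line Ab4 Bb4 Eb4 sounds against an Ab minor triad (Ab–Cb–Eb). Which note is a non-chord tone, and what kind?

Bb4 is an escape tone.

The harmony at that moment is Ab minor triad (Ab, Cb, Eb); Bb4 is not a chord tone.
It is approached by step up from Ab4 and left by leap down to Eb4.
Step in, leap out — an escape tone.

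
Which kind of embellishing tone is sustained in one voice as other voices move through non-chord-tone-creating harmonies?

Approach: none. Departure: none — a single pitch is sustained while the chords change around it, passing through harmonies that do not contain it.
No melodic motion at all; the dissonance is created entirely by the moving harmonies against the stationary note — a pedal tone (pedal point).

Pedal tone.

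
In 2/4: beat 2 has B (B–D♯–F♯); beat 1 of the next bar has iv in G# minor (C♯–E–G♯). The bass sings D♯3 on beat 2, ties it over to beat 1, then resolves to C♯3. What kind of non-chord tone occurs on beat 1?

The harmony at that moment is C♯ minor triad (C♯, E, G♯); D♯3 is not a chord tone.
It is held over (the same pitch as the preceding D♯3) and left by step down to C♯3.
Held over from the previous chord and resolving down by step — a suspension.

Suspension.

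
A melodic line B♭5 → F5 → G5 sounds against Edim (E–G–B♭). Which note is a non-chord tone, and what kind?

The harmony at that moment is E diminished triad (E, G, B♭); F5 is not a chord tone.
It is approached by leap down from B♭5 and left by step up to G5.
Leap in, step out — an appoggiatura.

F5 is an appoggiatura.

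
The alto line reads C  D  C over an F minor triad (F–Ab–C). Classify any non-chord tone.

The harmony at that moment is F minor triad (F, Ab, C); D is not a chord tone.
It is approached by step up from C and left by step down to C.
Step away and step back to the same note — a neighbor tone (upper neighbor).

D is a neighbor tone.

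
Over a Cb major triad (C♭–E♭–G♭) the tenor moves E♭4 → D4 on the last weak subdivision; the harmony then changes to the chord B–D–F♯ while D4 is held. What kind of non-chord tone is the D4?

The harmony at that moment is C♭ major triad (C♭, E♭, G♭); D4 is not a chord tone.
It is approached by step down from E♭4 and then sustained as the same pitch into the next harmony.
Arriving early and becoming a chord tone when the harmony changes — an anticipation.

D4 is an anticipation.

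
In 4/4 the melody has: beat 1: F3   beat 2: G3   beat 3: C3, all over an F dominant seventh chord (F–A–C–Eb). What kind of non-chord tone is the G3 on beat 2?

The harmony at that moment is F dominant seventh chord (F, A, C, Eb); G3 is not a chord tone.
It is approached by step up from F3 and left by leap down to C3.
Step in, leap out, on a weak beat — an escape tone.

Escape tone.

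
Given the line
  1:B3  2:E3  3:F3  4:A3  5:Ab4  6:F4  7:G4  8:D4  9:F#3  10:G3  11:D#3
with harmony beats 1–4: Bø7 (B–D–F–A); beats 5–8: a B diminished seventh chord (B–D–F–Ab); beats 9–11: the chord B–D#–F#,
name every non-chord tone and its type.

E3 (beat 2) — appoggiatura; G4 (beat 7) — escape tone; G3 (beat 10) — escape tone.

The harmony at that moment is B half-diminished seventh chord (B, D, F, A); E3 is not a chord tone.
It is approached by leap down from B3 and left by step up to F3.
Leap in, step out — an appoggiatura.
The harmony at that moment is B diminished seventh chord (B, D, F, Ab); G4 is not a chord tone.
It is approached by step up from F4 and left by leap down to D4.
Step in, leap out — an escape tone.
The harmony at that moment is B major triad (B, D#, F#); G3 is not a chord tone.
It is approached by step up from F#3 and left by leap down to D#3.
Step in, leap out — an escape tone.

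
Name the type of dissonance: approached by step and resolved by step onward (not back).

Passing tone.

Approach: by step. Departure: by step, continuing in the same direction.
Stepwise on both sides with no change of direction means the note fills in the space between two different chord tones — a passing tone. (Had it turned back to its starting note it would be a neighbor tone instead.)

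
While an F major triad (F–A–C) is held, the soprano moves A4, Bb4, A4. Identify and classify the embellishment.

Bb4 is a neighbor tone.

The harmony at that moment is F major triad (F, A, C); Bb4 is not a chord tone.
It is approached by step up from A4 and left by step down to A4.
Step away and step back to the same note — a neighbor tone (upper neighbor).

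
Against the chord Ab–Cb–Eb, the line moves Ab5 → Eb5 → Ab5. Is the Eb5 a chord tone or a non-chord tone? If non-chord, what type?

Chord tone (the fifth of Ab minor triad).

Ab minor triad contains Ab, Cb, Eb; Eb is the fifth, so it is a chord tone.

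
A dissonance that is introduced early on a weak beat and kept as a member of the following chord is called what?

Anticipation.

Approach: ahead of the chord change (typically by step), so it is dissonant against the current harmony. Departure: none — the same pitch is restated or held and is a chord tone of the new harmony.
Dissonant first, consonant once the harmony catches up: the note simply arrives early — an anticipation. (The reverse timing, consonant first and dissonant after the change, would be a suspension or retardation.)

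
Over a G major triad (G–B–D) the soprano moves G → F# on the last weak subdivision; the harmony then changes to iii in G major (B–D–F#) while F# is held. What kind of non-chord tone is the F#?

F# is an anticipation.

The harmony at that moment is G major triad (G, B, D); F# is not a chord tone.
It is approached by step down from G and then sustained as the same pitch into the next harmony.
Arriving early and becoming a chord tone when the harmony changes — an anticipation.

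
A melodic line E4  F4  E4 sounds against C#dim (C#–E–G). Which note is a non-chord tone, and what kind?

F4 is a neighbor tone.

The harmony at that moment is C# diminished triad (C#, E, G); F4 is not a chord tone.
It is approached by step up from E4 and left by step down to E4.
Step away and step back to the same note — a neighbor tone (upper neighbor).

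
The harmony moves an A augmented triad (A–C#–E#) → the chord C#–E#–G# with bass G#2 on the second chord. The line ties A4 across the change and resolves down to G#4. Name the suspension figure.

At the second chord the bass is G#2. The suspended A4 lies a ninth above the bass; after resolving down by step to G#4, the interval above the bass becomes an octave.
Suspension figures are named by those two intervals: 9–8.

9–8 suspension.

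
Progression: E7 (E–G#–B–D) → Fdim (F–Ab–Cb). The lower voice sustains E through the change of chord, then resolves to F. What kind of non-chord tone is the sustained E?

E is a retardation.

The harmony at that moment is F diminished triad (F, Ab, Cb); E is not a chord tone.
It is held over (the same pitch as the preceding E) and left by step up to F.
Held over from the previous chord and resolving up by step — a retardation.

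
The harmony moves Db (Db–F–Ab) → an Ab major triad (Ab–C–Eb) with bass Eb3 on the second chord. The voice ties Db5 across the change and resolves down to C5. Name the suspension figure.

At the second chord the bass is Eb3. The suspended Db5 lies a seventh above the bass; after resolving down by step to C5, the interval above the bass becomes a sixth.
Suspension figures are named by those two intervals: 7–6.

7–6 suspension.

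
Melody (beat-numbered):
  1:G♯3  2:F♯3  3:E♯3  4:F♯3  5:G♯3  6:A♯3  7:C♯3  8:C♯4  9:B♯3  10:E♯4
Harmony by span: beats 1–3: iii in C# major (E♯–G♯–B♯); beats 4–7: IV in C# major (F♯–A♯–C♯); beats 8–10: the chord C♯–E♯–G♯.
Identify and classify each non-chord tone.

F♯3 (beat 2) — passing tone; G♯3 (beat 5) — passing tone; B♯3 (beat 9) — escape tone.

The harmony at that moment is E♯ minor triad (E♯, G♯, B♯); F♯3 is not a chord tone.
It is approached by step down from G♯3 and left by step down to E♯3.
Step in, step out in the same direction — a passing tone.
The harmony at that moment is F♯ major triad (F♯, A♯, C♯); G♯3 is not a chord tone.
It is approached by step up from F♯3 and left by step up to A♯3.
Step in, step out in the same direction — a passing tone.
The harmony at that moment is C♯ major triad (C♯, E♯, G♯); B♯3 is not a chord tone.
It is approached by step down from C♯4 and left by leap up to E♯4.
Step in, leap out — an escape tone.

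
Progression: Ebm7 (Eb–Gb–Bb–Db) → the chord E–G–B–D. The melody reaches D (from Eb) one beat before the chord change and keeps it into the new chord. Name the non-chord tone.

The harmony at that moment is Eb minor seventh chord (Eb, Gb, Bb, Db); D is not a chord tone.
It is approached by step down from Eb and then sustained as the same pitch into the next harmony.
Arriving early and becoming a chord tone when the harmony changes — an anticipation.

D is an anticipation.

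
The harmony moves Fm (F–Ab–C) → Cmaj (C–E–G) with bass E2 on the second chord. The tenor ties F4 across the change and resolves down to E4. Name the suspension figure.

9–8 suspension.

At the second chord the bass is E2. The suspended F4 lies a ninth above the bass; after resolving down by step to E4, the interval above the bass becomes an octave.
Suspension figures are named by those two intervals: 9–8.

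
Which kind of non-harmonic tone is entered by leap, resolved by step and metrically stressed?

Approach: by leap. Departure: by step. Metric position: strong.
Leap in, step out, in a metrically strong position — an appoggiatura. (It is the mirror image of the escape tone, which steps in and leaps out from a weak position.)

Appoggiatura.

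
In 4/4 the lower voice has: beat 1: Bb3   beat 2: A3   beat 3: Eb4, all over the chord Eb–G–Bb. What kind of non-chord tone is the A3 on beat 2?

The harmony at that moment is Eb major triad (Eb, G, Bb); A3 is not a chord tone.
It is approached by step down from Bb3 and left by leap up to Eb4.
Step in, leap out, on a weak beat — an escape tone.

Escape tone.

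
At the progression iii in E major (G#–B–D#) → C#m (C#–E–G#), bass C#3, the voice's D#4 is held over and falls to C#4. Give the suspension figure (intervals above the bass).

At the second chord the bass is C#3. The suspended D#4 lies a ninth above the bass; after resolving down by step to C#4, the interval above the bass becomes an octave.
Suspension figures are named by those two intervals: 9–8.

9–8 suspension.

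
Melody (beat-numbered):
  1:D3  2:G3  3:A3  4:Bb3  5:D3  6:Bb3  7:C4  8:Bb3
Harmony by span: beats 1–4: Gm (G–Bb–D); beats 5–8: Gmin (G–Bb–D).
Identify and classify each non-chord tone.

The harmony at that moment is G minor triad (G, Bb, D); A3 is not a chord tone.
It is approached by step up from G3 and left by step up to Bb3.
Step in, step out in the same direction — a passing tone.
The harmony at that moment is G minor triad (G, Bb, D); C4 is not a chord tone.
It is approached by step up from Bb3 and left by step down to Bb3.
Step away and step back to the same note — a neighbor tone (upper neighbor).

A3 (beat 3) — passing tone; C4 (beat 7) — neighbor tone.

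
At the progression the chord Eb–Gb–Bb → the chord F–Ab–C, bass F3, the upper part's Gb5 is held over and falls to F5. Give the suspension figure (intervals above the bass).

9–8 suspension.

At the second chord the bass is F3. The suspended Gb5 lies a ninth above the bass; after resolving down by step to F5, the interval above the bass becomes an octave.
Suspension figures are named by those two intervals: 9–8.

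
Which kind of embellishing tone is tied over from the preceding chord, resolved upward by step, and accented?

Retardation.

Approach: by preparation — the pitch is first a chord tone, then held (tied or repeated) while the harmony changes under it. Departure: up by step. Metric position: strong.
A prepared dissonance that resolves upward by step — a retardation. (The same figure resolving downward would be a suspension.)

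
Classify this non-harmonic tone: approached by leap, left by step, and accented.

Appoggiatura.

Approach: by leap. Departure: by step. Metric position: strong.
Leap in, step out, in a metrically strong position — an appoggiatura. (It is the mirror image of the escape tone, which steps in and leaps out from a weak position.)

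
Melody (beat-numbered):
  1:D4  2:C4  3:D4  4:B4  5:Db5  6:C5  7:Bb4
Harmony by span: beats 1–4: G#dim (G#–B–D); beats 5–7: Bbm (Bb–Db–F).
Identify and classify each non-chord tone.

The harmony at that moment is G# diminished triad (G#, B, D); C4 is not a chord tone.
It is approached by step down from D4 and left by step up to D4.
Step away and step back to the same note — a neighbor tone (lower neighbor).
The harmony at that moment is Bb minor triad (Bb, Db, F); C5 is not a chord tone.
It is approached by step down from Db5 and left by step down to Bb4.
Step in, step out in the same direction — a passing tone.

C4 (beat 2) — neighbor tone; C5 (beat 6) — passing tone.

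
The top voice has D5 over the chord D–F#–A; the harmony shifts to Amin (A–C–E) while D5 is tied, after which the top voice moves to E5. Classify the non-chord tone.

D5 is a retardation.

The harmony at that moment is A minor triad (A, C, E); D5 is not a chord tone.
It is held over (the same pitch as the preceding D5) and left by step up to E5.
Held over from the previous chord and resolving up by step — a retardation.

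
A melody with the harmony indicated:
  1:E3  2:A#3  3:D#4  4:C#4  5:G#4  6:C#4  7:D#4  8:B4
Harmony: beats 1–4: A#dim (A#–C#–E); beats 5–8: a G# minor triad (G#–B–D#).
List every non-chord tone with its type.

D#4 (beat 3) — appoggiatura; C#4 (beat 6) — appoggiatura.

The harmony at that moment is A# diminished triad (A#, C#, E); D#4 is not a chord tone.
It is approached by leap up from A#3 and left by step down to C#4.
Leap in, step out — an appoggiatura.
The harmony at that moment is G# minor triad (G#, B, D#); C#4 is not a chord tone.
It is approached by leap down from G#4 and left by step up to D#4.
Leap in, step out — an appoggiatura.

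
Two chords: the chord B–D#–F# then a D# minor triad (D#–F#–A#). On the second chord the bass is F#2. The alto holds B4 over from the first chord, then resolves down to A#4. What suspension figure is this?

4–3 suspension.

At the second chord the bass is F#2. The suspended B4 lies a fourth above the bass; after resolving down by step to A#4, the interval above the bass becomes a third.
Suspension figures are named by those two intervals: 4–3.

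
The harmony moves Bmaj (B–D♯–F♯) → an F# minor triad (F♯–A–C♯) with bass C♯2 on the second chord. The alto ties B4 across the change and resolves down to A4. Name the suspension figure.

At the second chord the bass is C♯2. The suspended B4 lies a seventh above the bass; after resolving down by step to A4, the interval above the bass becomes a sixth.
Suspension figures are named by those two intervals: 7–6.

7–6 suspension.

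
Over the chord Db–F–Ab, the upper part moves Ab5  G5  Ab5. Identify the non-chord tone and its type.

G5 is a neighbor tone.

The harmony at that moment is Db major triad (Db, F, Ab); G5 is not a chord tone.
It is approached by step down from Ab5 and left by step up to Ab5.
Step away and step back to the same note — a neighbor tone (lower neighbor).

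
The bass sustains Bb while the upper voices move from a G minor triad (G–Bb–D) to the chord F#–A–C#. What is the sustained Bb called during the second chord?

The harmony at that moment is F# minor triad (F#, A, C#); Bb is not a chord tone.
It is held over (the same pitch as the preceding Bb) and then sustained as the same pitch into the next harmony.
Sustained through a change of harmony — a pedal tone.

Pedal tone (pedal point).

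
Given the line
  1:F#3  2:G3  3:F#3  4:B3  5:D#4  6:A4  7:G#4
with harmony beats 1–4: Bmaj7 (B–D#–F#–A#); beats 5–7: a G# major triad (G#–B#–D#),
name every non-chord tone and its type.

G3 (beat 2) — neighbor tone; A4 (beat 6) — appoggiatura.

The harmony at that moment is B major seventh chord (B, D#, F#, A#); G3 is not a chord tone.
It is approached by step up from F#3 and left by step down to F#3.
Step away and step back to the same note — a neighbor tone (upper neighbor).
The harmony at that moment is G# major triad (G#, B#, D#); A4 is not a chord tone.
It is approached by leap up from D#4 and left by step down to G#4.
Leap in, step out — an appoggiatura.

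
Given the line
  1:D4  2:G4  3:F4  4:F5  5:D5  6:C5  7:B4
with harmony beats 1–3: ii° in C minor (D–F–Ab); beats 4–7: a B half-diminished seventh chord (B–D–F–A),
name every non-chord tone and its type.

G4 (beat 2) — appoggiatura; C5 (beat 6) — passing tone.

The harmony at that moment is D diminished triad (D, F, Ab); G4 is not a chord tone.
It is approached by leap up from D4 and left by step down to F4.
Leap in, step out — an appoggiatura.
The harmony at that moment is B half-diminished seventh chord (B, D, F, A); C5 is not a chord tone.
It is approached by step down from D5 and left by step down to B4.
Step in, step out in the same direction — a passing tone.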